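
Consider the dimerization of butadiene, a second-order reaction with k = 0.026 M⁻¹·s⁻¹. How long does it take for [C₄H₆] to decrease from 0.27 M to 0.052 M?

597.2 s

Step 1: For second-order: t = (1/[C₄H₆] - 1/[C₄H₆]₀)/k
Step 2: t = (1/0.052 - 1/0.27)/0.026
Step 3: t = (19.23 - 3.704)/0.026
Step 4: t = 15.53/0.026 = 597.2 s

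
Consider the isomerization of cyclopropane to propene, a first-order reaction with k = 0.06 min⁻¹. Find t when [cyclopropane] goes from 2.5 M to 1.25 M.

11.55 min

Step 1: For first-order: t = ln([cyclopropane]₀/[cyclopropane])/k
Step 2: t = ln(2.5/1.25)/0.06
Step 3: t = ln(2)/0.06
Step 4: t = 0.6931/0.06 = 11.55 min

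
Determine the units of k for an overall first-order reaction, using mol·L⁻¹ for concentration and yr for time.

yr⁻¹

Step 1: For overall order n, rate = k × (concentration)^n.
Step 2: Rate has units mol·L⁻¹·yr⁻¹; concentration term has units (mol·L⁻¹)^1.
Step 3: k = rate / (concentration)^n, so units of k = (mol·L⁻¹)^(1-1)·yr⁻¹ = yr⁻¹.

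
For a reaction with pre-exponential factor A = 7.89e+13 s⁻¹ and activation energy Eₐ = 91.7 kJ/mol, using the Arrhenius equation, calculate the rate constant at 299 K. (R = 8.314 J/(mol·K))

7.53e-03 s⁻¹

Step 1: Use the Arrhenius equation: k = A × exp(-Eₐ/RT)
Step 2: Convert Eₐ to J/mol: 91.7 kJ/mol = 91700 J/mol
Step 3: Calculate the exponent: -Eₐ/(RT) = -91700/(8.314 × 299) = -36.88826
Step 4: k = 7.89e+13 × exp(-36.88826)
Step 5: k = 7.89e+13 × 9.54184e-17 = 7.5285e-03 s⁻¹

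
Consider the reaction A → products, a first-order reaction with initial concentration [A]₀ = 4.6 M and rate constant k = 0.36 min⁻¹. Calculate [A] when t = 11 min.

0.08769 M

Step 1: For a first-order reaction: [A] = [A]₀ × e^(-kt)
Step 2: [A] = 4.6 × e^(-0.36 × 11)
Step 3: [A] = 4.6 × e^(-3.96)
Step 4: [A] = 4.6 × 0.0190631 = 0.08769 M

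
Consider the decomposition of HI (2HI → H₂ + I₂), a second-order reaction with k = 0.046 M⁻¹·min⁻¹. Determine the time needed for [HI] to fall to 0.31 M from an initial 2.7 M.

62.07 min

Step 1: For second-order: t = (1/[HI] - 1/[HI]₀)/k
Step 2: t = (1/0.31 - 1/2.7)/0.046
Step 3: t = (3.226 - 0.3704)/0.046
Step 4: t = 2.855/0.046 = 62.07 min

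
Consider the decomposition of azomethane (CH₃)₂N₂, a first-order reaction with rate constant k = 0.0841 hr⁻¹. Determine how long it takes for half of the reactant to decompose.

8.242 hr

Step 1: For a first-order reaction, t₁/₂ = ln(2)/k
Step 2: t₁/₂ = ln(2)/0.0841
Step 3: t₁/₂ = 0.6931/0.0841 = 8.242 hr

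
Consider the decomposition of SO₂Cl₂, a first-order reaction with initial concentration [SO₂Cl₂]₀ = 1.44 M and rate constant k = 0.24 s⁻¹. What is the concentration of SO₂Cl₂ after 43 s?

4.747e-05 M

Step 1: For a first-order reaction: [SO₂Cl₂] = [SO₂Cl₂]₀ × e^(-kt)
Step 2: [SO₂Cl₂] = 1.44 × e^(-0.24 × 43)
Step 3: [SO₂Cl₂] = 1.44 × e^(-10.32)
Step 4: [SO₂Cl₂] = 1.44 × 3.29671e-05 = 4.747e-05 M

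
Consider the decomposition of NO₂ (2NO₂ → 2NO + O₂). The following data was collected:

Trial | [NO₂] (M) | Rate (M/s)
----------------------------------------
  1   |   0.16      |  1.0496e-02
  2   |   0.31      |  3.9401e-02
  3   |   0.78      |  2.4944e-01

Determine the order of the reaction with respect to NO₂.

second order (2)

Step 1: Compare trials to find order n where rate₂/rate₁ = ([NO₂]₂/[NO₂]₁)^n
Step 2: rate₂/rate₁ = 3.9401e-02/1.0496e-02 = 3.754
Step 3: [NO₂]₂/[NO₂]₁ = 0.31/0.16 = 1.938
Step 4: n = ln(3.754)/ln(1.938) = 2.00 ≈ 2
Step 5: The reaction is second order in NO₂.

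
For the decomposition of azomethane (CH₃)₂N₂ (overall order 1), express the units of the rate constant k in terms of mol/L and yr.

yr⁻¹

Step 1: For overall order n, rate = k × (concentration)^n.
Step 2: Rate has units mol/L·yr⁻¹; concentration term has units (mol/L)^1.
Step 3: k = rate / (concentration)^n, so units of k = (mol/L)^(1-1)·yr⁻¹ = yr⁻¹.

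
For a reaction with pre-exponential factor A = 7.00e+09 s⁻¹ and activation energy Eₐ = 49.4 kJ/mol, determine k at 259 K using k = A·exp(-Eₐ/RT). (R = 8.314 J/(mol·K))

7.62e-01 s⁻¹

Step 1: Use the Arrhenius equation: k = A × exp(-Eₐ/RT)
Step 2: Convert Eₐ to J/mol: 49.4 kJ/mol = 49400 J/mol
Step 3: Calculate the exponent: -Eₐ/(RT) = -49400/(8.314 × 259) = -22.94125
Step 4: k = 7.00e+09 × exp(-22.94125)
Step 5: k = 7.00e+09 × 1.08828e-10 = 7.6180e-01 s⁻¹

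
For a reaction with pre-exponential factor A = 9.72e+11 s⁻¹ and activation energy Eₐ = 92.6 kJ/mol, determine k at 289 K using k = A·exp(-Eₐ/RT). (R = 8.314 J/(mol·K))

1.78e-05 s⁻¹

Step 1: Use the Arrhenius equation: k = A × exp(-Eₐ/RT)
Step 2: Convert Eₐ to J/mol: 92.6 kJ/mol = 92600 J/mol
Step 3: Calculate the exponent: -Eₐ/(RT) = -92600/(8.314 × 289) = -38.53924
Step 4: k = 9.72e+11 × exp(-38.53924)
Step 5: k = 9.72e+11 × 1.83071e-17 = 1.7795e-05 s⁻¹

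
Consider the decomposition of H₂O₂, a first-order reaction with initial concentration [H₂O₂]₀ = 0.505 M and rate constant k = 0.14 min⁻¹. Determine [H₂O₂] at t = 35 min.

0.003761 M

Step 1: For a first-order reaction: [H₂O₂] = [H₂O₂]₀ × e^(-kt)
Step 2: [H₂O₂] = 0.505 × e^(-0.14 × 35)
Step 3: [H₂O₂] = 0.505 × e^(-4.9)
Step 4: [H₂O₂] = 0.505 × 0.00744658 = 0.003761 M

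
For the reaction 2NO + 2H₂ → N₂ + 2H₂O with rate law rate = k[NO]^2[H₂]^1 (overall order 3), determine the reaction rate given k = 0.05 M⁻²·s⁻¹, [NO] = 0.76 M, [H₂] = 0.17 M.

0.00491 M/s

Step 1: The rate law is rate = k[NO]^2[H₂]^1, overall order = 2+1 = 3
Step 2: Substitute values: rate = 0.05 × (0.76)^2 × (0.17)^1
Step 3: rate = 0.05 × 0.5776 × 0.17 = 0.0049096 M/s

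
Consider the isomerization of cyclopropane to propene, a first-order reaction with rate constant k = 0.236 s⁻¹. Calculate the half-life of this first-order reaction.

2.937 s

Step 1: For a first-order reaction, t₁/₂ = ln(2)/k
Step 2: t₁/₂ = ln(2)/0.236
Step 3: t₁/₂ = 0.6931/0.236 = 2.937 s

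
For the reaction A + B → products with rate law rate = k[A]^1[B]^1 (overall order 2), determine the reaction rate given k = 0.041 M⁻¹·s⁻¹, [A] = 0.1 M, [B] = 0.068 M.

0.0002788 M/s

Step 1: The rate law is rate = k[A]^1[B]^1, overall order = 1+1 = 2
Step 2: Substitute values: rate = 0.041 × (0.1)^1 × (0.068)^1
Step 3: rate = 0.041 × 0.1 × 0.068 = 0.0002788 M/s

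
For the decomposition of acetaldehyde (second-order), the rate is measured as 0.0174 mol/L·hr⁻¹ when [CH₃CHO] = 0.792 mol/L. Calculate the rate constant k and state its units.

0.02774 (mol/L)⁻¹·hr⁻¹

Step 1: rate = k[CH₃CHO]^2, so k = rate / [CH₃CHO]^2.
Step 2: k = 0.0174 / (0.792)^2 = 0.0174 / 0.6273.
Step 3: k = 0.02774 (mol/L)⁻¹·hr⁻¹.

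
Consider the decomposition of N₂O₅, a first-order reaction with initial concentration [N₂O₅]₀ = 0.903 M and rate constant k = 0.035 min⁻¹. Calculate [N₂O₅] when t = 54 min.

0.1364 M

Step 1: For a first-order reaction: [N₂O₅] = [N₂O₅]₀ × e^(-kt)
Step 2: [N₂O₅] = 0.903 × e^(-0.035 × 54)
Step 3: [N₂O₅] = 0.903 × e^(-1.89)
Step 4: [N₂O₅] = 0.903 × 0.151072 = 0.1364 M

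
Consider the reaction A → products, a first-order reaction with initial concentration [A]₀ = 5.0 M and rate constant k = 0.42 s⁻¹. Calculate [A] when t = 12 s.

0.03237 M

Step 1: For a first-order reaction: [A] = [A]₀ × e^(-kt)
Step 2: [A] = 5.0 × e^(-0.42 × 12)
Step 3: [A] = 5.0 × e^(-5.04)
Step 4: [A] = 5.0 × 0.00647375 = 0.03237 M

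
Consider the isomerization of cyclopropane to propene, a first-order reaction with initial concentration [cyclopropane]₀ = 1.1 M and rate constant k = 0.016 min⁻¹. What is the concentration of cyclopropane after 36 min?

0.6184 M

Step 1: For a first-order reaction: [cyclopropane] = [cyclopropane]₀ × e^(-kt)
Step 2: [cyclopropane] = 1.1 × e^(-0.016 × 36)
Step 3: [cyclopropane] = 1.1 × e^(-0.576)
Step 4: [cyclopropane] = 1.1 × 0.562142 = 0.6184 M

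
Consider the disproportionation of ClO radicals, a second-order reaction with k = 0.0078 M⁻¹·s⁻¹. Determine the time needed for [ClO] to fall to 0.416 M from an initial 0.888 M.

163.8 s

Step 1: For second-order: t = (1/[ClO] - 1/[ClO]₀)/k
Step 2: t = (1/0.416 - 1/0.888)/0.0078
Step 3: t = (2.404 - 1.126)/0.0078
Step 4: t = 1.278/0.0078 = 163.8 s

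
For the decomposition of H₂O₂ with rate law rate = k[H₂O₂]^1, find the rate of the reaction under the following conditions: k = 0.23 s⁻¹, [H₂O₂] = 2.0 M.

0.46 M/s

Step 1: Identify the rate law: rate = k[H₂O₂]^1
Step 2: Substitute values: rate = 0.23 × (2.0)^1
Step 3: Calculate: rate = 0.23 × 2 = 0.46 M/s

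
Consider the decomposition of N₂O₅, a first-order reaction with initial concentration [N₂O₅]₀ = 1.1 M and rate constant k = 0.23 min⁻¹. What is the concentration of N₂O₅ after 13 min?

0.05532 M

Step 1: For a first-order reaction: [N₂O₅] = [N₂O₅]₀ × e^(-kt)
Step 2: [N₂O₅] = 1.1 × e^(-0.23 × 13)
Step 3: [N₂O₅] = 1.1 × e^(-2.99)
Step 4: [N₂O₅] = 1.1 × 0.0502874 = 0.05532 M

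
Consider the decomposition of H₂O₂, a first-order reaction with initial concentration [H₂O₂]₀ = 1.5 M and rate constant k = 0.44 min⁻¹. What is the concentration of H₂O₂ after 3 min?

0.4007 M

Step 1: For a first-order reaction: [H₂O₂] = [H₂O₂]₀ × e^(-kt)
Step 2: [H₂O₂] = 1.5 × e^(-0.44 × 3)
Step 3: [H₂O₂] = 1.5 × e^(-1.32)
Step 4: [H₂O₂] = 1.5 × 0.267135 = 0.4007 M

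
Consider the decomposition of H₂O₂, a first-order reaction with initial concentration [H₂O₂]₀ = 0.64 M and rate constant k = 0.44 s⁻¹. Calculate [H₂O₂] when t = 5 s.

0.07091 M

Step 1: For a first-order reaction: [H₂O₂] = [H₂O₂]₀ × e^(-kt)
Step 2: [H₂O₂] = 0.64 × e^(-0.44 × 5)
Step 3: [H₂O₂] = 0.64 × e^(-2.2)
Step 4: [H₂O₂] = 0.64 × 0.110803 = 0.07091 M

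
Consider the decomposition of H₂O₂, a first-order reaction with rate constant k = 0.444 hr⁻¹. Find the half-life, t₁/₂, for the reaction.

1.561 hr

Step 1: For a first-order reaction, t₁/₂ = ln(2)/k
Step 2: t₁/₂ = ln(2)/0.444
Step 3: t₁/₂ = 0.6931/0.444 = 1.561 hr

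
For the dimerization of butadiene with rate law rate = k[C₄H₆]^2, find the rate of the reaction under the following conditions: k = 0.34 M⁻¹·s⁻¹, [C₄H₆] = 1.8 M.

1.102 M/s

Step 1: Identify the rate law: rate = k[C₄H₆]^2
Step 2: Substitute values: rate = 0.34 × (1.8)^2
Step 3: Calculate: rate = 0.34 × 3.24 = 1.1016 M/s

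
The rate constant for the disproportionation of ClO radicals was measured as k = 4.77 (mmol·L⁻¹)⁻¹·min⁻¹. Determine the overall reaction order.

second order (2)

Step 1: The units of k for an nth-order reaction are (concentration)^(1-n)·(time)⁻¹.
Step 2: Here k has units (mmol·L⁻¹)⁻¹·min⁻¹, so the concentration exponent is -1.
Step 3: 1 - n = -1 ⇒ n = 2. The reaction is second order.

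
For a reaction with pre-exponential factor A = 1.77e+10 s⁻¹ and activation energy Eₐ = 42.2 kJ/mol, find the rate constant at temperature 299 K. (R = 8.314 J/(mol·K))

7.51e+02 s⁻¹

Step 1: Use the Arrhenius equation: k = A × exp(-Eₐ/RT)
Step 2: Convert Eₐ to J/mol: 42.2 kJ/mol = 42200 J/mol
Step 3: Calculate the exponent: -Eₐ/(RT) = -42200/(8.314 × 299) = -16.97584
Step 4: k = 1.77e+10 × exp(-16.97584)
Step 5: k = 1.77e+10 × 4.24118e-08 = 7.5069e+02 s⁻¹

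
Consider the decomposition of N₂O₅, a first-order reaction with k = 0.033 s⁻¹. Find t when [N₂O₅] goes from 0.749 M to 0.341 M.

23.84 s

Step 1: For first-order: t = ln([N₂O₅]₀/[N₂O₅])/k
Step 2: t = ln(0.749/0.341)/0.033
Step 3: t = ln(2.196)/0.033
Step 4: t = 0.7869/0.033 = 23.84 s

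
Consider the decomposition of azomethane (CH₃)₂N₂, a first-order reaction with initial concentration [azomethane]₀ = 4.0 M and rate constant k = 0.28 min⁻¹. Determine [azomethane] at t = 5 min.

0.9864 M

Step 1: For a first-order reaction: [azomethane] = [azomethane]₀ × e^(-kt)
Step 2: [azomethane] = 4.0 × e^(-0.28 × 5)
Step 3: [azomethane] = 4.0 × e^(-1.4)
Step 4: [azomethane] = 4.0 × 0.246597 = 0.9864 M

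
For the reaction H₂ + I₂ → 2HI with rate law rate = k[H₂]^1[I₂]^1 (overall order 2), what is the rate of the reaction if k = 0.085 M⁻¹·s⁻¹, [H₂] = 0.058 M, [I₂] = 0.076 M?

0.0003747 M/s

Step 1: The rate law is rate = k[H₂]^1[I₂]^1, overall order = 1+1 = 2
Step 2: Substitute values: rate = 0.085 × (0.058)^1 × (0.076)^1
Step 3: rate = 0.085 × 0.058 × 0.076 = 0.00037468 M/s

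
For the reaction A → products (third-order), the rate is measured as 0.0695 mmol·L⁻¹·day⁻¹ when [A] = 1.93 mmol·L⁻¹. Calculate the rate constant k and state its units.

0.009667 (mmol·L⁻¹)⁻²·day⁻¹

Step 1: rate = k[A]^3, so k = rate / [A]^3.
Step 2: k = 0.0695 / (1.93)^3 = 0.0695 / 7.189.
Step 3: k = 0.009667 (mmol·L⁻¹)⁻²·day⁻¹.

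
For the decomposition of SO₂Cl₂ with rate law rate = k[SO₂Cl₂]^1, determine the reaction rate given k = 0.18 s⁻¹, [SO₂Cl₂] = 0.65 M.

0.117 M/s

Step 1: Identify the rate law: rate = k[SO₂Cl₂]^1
Step 2: Substitute values: rate = 0.18 × (0.65)^1
Step 3: Calculate: rate = 0.18 × 0.65 = 0.117 M/s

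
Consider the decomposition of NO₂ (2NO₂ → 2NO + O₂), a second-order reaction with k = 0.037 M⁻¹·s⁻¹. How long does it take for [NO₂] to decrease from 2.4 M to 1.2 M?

11.26 s

Step 1: For second-order: t = (1/[NO₂] - 1/[NO₂]₀)/k
Step 2: t = (1/1.2 - 1/2.4)/0.037
Step 3: t = (0.8333 - 0.4167)/0.037
Step 4: t = 0.4167/0.037 = 11.26 s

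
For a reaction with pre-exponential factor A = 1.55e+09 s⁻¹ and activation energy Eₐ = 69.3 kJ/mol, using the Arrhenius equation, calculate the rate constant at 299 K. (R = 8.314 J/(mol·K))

1.21e-03 s⁻¹

Step 1: Use the Arrhenius equation: k = A × exp(-Eₐ/RT)
Step 2: Convert Eₐ to J/mol: 69.3 kJ/mol = 69300 J/mol
Step 3: Calculate the exponent: -Eₐ/(RT) = -69300/(8.314 × 299) = -27.87738
Step 4: k = 1.55e+09 × exp(-27.87738)
Step 5: k = 1.55e+09 × 7.81642e-13 = 1.2115e-03 s⁻¹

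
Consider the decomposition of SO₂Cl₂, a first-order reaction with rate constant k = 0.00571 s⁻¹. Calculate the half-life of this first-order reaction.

121.4 s

Step 1: For a first-order reaction, t₁/₂ = ln(2)/k
Step 2: t₁/₂ = ln(2)/0.00571
Step 3: t₁/₂ = 0.6931/0.00571 = 121.4 s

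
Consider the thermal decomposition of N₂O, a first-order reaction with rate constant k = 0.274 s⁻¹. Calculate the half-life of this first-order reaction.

2.53 s

Step 1: For a first-order reaction, t₁/₂ = ln(2)/k
Step 2: t₁/₂ = ln(2)/0.274
Step 3: t₁/₂ = 0.6931/0.274 = 2.53 s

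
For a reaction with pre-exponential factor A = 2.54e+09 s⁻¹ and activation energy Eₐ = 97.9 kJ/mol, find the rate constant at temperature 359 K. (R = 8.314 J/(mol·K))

1.44e-05 s⁻¹

Step 1: Use the Arrhenius equation: k = A × exp(-Eₐ/RT)
Step 2: Convert Eₐ to J/mol: 97.9 kJ/mol = 97900 J/mol
Step 3: Calculate the exponent: -Eₐ/(RT) = -97900/(8.314 × 359) = -32.80033
Step 4: k = 2.54e+09 × exp(-32.80033)
Step 5: k = 2.54e+09 × 5.68850e-15 = 1.4449e-05 s⁻¹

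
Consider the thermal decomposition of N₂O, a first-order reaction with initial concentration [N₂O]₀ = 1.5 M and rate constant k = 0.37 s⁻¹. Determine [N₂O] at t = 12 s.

0.01769 M

Step 1: For a first-order reaction: [N₂O] = [N₂O]₀ × e^(-kt)
Step 2: [N₂O] = 1.5 × e^(-0.37 × 12)
Step 3: [N₂O] = 1.5 × e^(-4.44)
Step 4: [N₂O] = 1.5 × 0.0117959 = 0.01769 M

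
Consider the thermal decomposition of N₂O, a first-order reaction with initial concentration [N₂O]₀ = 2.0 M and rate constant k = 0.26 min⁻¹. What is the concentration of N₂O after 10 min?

0.1485 M

Step 1: For a first-order reaction: [N₂O] = [N₂O]₀ × e^(-kt)
Step 2: [N₂O] = 2.0 × e^(-0.26 × 10)
Step 3: [N₂O] = 2.0 × e^(-2.6)
Step 4: [N₂O] = 2.0 × 0.0742736 = 0.1485 M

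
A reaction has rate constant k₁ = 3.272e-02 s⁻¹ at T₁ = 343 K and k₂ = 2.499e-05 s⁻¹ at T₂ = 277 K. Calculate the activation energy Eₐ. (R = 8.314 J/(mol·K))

85.9 kJ/mol

Step 1: Use the two-temperature Arrhenius form: ln(k₂/k₁) = -Eₐ/R × (1/T₂ - 1/T₁)
Step 2: ln(k₂/k₁) = ln(2.499e-05/3.272e-02) = ln(0.000763753) = -7.17727
Step 3: 1/T₂ - 1/T₁ = 1/277 - 1/343 = 6.946564e-04 K⁻¹
Step 4: Eₐ = -R × ln(k₂/k₁) / (1/T₂ - 1/T₁) = -8.314 × -7.17727 / 6.946564e-04
Step 5: Eₐ = 8.5901e+04 J/mol = 85.9 kJ/mol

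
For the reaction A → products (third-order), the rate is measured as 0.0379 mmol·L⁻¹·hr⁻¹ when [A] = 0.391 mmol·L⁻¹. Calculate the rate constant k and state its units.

0.634 (mmol·L⁻¹)⁻²·hr⁻¹

Step 1: rate = k[A]^3, so k = rate / [A]^3.
Step 2: k = 0.0379 / (0.391)^3 = 0.0379 / 0.05978.
Step 3: k = 0.634 (mmol·L⁻¹)⁻²·hr⁻¹.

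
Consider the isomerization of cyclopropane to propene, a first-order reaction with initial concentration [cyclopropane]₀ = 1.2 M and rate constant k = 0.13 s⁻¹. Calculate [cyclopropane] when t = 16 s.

0.1499 M

Step 1: For a first-order reaction: [cyclopropane] = [cyclopropane]₀ × e^(-kt)
Step 2: [cyclopropane] = 1.2 × e^(-0.13 × 16)
Step 3: [cyclopropane] = 1.2 × e^(-2.08)
Step 4: [cyclopropane] = 1.2 × 0.12493 = 0.1499 M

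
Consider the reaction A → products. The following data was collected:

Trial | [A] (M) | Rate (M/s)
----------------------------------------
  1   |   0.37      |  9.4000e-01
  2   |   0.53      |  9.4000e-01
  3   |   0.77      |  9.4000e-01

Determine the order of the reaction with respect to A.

zeroth order (0)

Step 1: Compare trials - when concentration changes, rate stays constant.
Step 2: rate₂/rate₁ = 9.4000e-01/9.4000e-01 = 1
Step 3: [A]₂/[A]₁ = 0.53/0.37 = 1.432
Step 4: Since rate ratio ≈ (conc ratio)^0, the reaction is zeroth order.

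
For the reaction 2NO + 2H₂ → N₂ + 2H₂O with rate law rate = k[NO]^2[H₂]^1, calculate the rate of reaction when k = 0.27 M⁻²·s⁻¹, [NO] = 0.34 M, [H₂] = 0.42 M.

0.01311 M/s

Step 1: The rate law is rate = k[NO]^2[H₂]^1
Step 2: Substitute: rate = 0.27 × (0.34)^2 × (0.42)^1
Step 3: rate = 0.27 × 0.1156 × 0.42 = 0.013109 M/s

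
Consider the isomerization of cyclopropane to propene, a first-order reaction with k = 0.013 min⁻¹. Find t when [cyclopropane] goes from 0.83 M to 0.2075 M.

106.6 min

Step 1: For first-order: t = ln([cyclopropane]₀/[cyclopropane])/k
Step 2: t = ln(0.83/0.2075)/0.013
Step 3: t = ln(4)/0.013
Step 4: t = 1.386/0.013 = 106.6 min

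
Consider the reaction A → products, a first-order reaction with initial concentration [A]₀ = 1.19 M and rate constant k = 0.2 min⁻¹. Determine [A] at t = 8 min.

0.2403 M

Step 1: For a first-order reaction: [A] = [A]₀ × e^(-kt)
Step 2: [A] = 1.19 × e^(-0.2 × 8)
Step 3: [A] = 1.19 × e^(-1.6)
Step 4: [A] = 1.19 × 0.201897 = 0.2403 M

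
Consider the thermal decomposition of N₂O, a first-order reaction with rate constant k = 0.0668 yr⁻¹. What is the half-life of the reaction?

10.38 yr

Step 1: For a first-order reaction, t₁/₂ = ln(2)/k
Step 2: t₁/₂ = ln(2)/0.0668
Step 3: t₁/₂ = 0.6931/0.0668 = 10.38 yr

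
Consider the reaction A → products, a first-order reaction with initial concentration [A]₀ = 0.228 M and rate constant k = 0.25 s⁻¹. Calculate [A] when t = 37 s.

2.191e-05 M

Step 1: For a first-order reaction: [A] = [A]₀ × e^(-kt)
Step 2: [A] = 0.228 × e^(-0.25 × 37)
Step 3: [A] = 0.228 × e^(-9.25)
Step 4: [A] = 0.228 × 9.61117e-05 = 2.191e-05 M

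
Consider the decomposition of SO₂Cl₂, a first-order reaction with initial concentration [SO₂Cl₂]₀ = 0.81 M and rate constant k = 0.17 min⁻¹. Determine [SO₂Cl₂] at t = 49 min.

0.0001953 M

Step 1: For a first-order reaction: [SO₂Cl₂] = [SO₂Cl₂]₀ × e^(-kt)
Step 2: [SO₂Cl₂] = 0.81 × e^(-0.17 × 49)
Step 3: [SO₂Cl₂] = 0.81 × e^(-8.33)
Step 4: [SO₂Cl₂] = 0.81 × 0.000241172 = 0.0001953 M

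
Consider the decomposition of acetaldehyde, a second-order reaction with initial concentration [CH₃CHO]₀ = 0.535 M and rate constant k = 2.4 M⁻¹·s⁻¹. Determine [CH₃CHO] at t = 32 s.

0.01271 M

Step 1: For a second-order reaction: 1/[CH₃CHO] = 1/[CH₃CHO]₀ + kt
Step 2: 1/[CH₃CHO] = 1/0.535 + 2.4 × 32
Step 3: 1/[CH₃CHO] = 1.869 + 76.8 = 78.67
Step 4: [CH₃CHO] = 1/78.67 = 0.01271 M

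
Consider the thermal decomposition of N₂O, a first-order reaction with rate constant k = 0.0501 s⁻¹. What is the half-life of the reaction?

13.84 s

Step 1: For a first-order reaction, t₁/₂ = ln(2)/k
Step 2: t₁/₂ = ln(2)/0.0501
Step 3: t₁/₂ = 0.6931/0.0501 = 13.84 s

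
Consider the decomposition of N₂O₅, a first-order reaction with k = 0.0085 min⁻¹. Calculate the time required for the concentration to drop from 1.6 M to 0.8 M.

81.55 min

Step 1: For first-order: t = ln([N₂O₅]₀/[N₂O₅])/k
Step 2: t = ln(1.6/0.8)/0.0085
Step 3: t = ln(2)/0.0085
Step 4: t = 0.6931/0.0085 = 81.55 min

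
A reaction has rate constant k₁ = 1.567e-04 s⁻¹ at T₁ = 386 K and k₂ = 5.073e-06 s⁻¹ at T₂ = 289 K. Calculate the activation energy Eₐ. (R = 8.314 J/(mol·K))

32.8 kJ/mol

Step 1: Use the two-temperature Arrhenius form: ln(k₂/k₁) = -Eₐ/R × (1/T₂ - 1/T₁)
Step 2: ln(k₂/k₁) = ln(5.073e-06/1.567e-04) = ln(0.032374) = -3.4304
Step 3: 1/T₂ - 1/T₁ = 1/289 - 1/386 = 8.695340e-04 K⁻¹
Step 4: Eₐ = -R × ln(k₂/k₁) / (1/T₂ - 1/T₁) = -8.314 × -3.4304 / 8.695340e-04
Step 5: Eₐ = 3.2800e+04 J/mol = 32.8 kJ/mol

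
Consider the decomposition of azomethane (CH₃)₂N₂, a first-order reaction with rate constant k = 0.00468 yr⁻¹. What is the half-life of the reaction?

148.1 yr

Step 1: For a first-order reaction, t₁/₂ = ln(2)/k
Step 2: t₁/₂ = ln(2)/0.00468
Step 3: t₁/₂ = 0.6931/0.00468 = 148.1 yr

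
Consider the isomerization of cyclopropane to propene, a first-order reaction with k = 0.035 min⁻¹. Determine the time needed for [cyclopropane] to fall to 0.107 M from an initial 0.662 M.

52.07 min

Step 1: For first-order: t = ln([cyclopropane]₀/[cyclopropane])/k
Step 2: t = ln(0.662/0.107)/0.035
Step 3: t = ln(6.187)/0.035
Step 4: t = 1.822/0.035 = 52.07 min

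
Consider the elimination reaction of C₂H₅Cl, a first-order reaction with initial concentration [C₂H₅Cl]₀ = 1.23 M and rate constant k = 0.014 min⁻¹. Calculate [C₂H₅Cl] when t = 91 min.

0.344 M

Step 1: For a first-order reaction: [C₂H₅Cl] = [C₂H₅Cl]₀ × e^(-kt)
Step 2: [C₂H₅Cl] = 1.23 × e^(-0.014 × 91)
Step 3: [C₂H₅Cl] = 1.23 × e^(-1.274)
Step 4: [C₂H₅Cl] = 1.23 × 0.279711 = 0.344 M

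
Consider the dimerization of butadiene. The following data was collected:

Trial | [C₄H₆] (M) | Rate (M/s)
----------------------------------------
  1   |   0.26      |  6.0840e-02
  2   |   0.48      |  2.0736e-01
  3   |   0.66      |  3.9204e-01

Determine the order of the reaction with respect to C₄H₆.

second order (2)

Step 1: Compare trials to find order n where rate₂/rate₁ = ([C₄H₆]₂/[C₄H₆]₁)^n
Step 2: rate₂/rate₁ = 2.0736e-01/6.0840e-02 = 3.408
Step 3: [C₄H₆]₂/[C₄H₆]₁ = 0.48/0.26 = 1.846
Step 4: n = ln(3.408)/ln(1.846) = 2.00 ≈ 2
Step 5: The reaction is second order in C₄H₆.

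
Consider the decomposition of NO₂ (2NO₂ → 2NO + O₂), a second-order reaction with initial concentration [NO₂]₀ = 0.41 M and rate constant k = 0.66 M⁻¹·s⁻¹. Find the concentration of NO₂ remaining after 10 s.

0.1106 M

Step 1: For a second-order reaction: 1/[NO₂] = 1/[NO₂]₀ + kt
Step 2: 1/[NO₂] = 1/0.41 + 0.66 × 10
Step 3: 1/[NO₂] = 2.439 + 6.6 = 9.039
Step 4: [NO₂] = 1/9.039 = 0.1106 M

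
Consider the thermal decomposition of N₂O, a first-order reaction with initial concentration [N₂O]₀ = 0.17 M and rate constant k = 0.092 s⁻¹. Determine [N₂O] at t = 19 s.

0.0296 M

Step 1: For a first-order reaction: [N₂O] = [N₂O]₀ × e^(-kt)
Step 2: [N₂O] = 0.17 × e^(-0.092 × 19)
Step 3: [N₂O] = 0.17 × e^(-1.748)
Step 4: [N₂O] = 0.17 × 0.174122 = 0.0296 M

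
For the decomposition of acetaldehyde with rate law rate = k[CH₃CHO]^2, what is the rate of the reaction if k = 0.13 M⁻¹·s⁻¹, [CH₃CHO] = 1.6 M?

0.3328 M/s

Step 1: Identify the rate law: rate = k[CH₃CHO]^2
Step 2: Substitute values: rate = 0.13 × (1.6)^2
Step 3: Calculate: rate = 0.13 × 2.56 = 0.3328 M/s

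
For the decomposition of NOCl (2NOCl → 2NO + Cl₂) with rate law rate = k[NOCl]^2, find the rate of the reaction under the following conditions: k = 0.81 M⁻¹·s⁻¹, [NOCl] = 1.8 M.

2.624 M/s

Step 1: Identify the rate law: rate = k[NOCl]^2
Step 2: Substitute values: rate = 0.81 × (1.8)^2
Step 3: Calculate: rate = 0.81 × 3.24 = 2.6244 M/s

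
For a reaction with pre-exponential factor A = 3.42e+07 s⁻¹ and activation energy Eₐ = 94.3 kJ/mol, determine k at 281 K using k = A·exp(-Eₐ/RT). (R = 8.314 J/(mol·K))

1.01e-10 s⁻¹

Step 1: Use the Arrhenius equation: k = A × exp(-Eₐ/RT)
Step 2: Convert Eₐ to J/mol: 94.3 kJ/mol = 94300 J/mol
Step 3: Calculate the exponent: -Eₐ/(RT) = -94300/(8.314 × 281) = -40.36411
Step 4: k = 3.42e+07 × exp(-40.36411)
Step 5: k = 3.42e+07 × 2.95182e-18 = 1.0095e-10 s⁻¹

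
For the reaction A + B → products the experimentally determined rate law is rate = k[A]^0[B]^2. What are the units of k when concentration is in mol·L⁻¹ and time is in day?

(mol·L⁻¹)⁻¹·day⁻¹

Step 1: Overall order = 0 + 2 = 2.
Step 2: rate has units mol·L⁻¹·day⁻¹; [A]^0[B]^2 has units (mol·L⁻¹)^2.
Step 3: k = rate/([A]^0[B]^2), so units of k = (mol·L⁻¹)^(1-2)·day⁻¹ = (mol·L⁻¹)⁻¹·day⁻¹.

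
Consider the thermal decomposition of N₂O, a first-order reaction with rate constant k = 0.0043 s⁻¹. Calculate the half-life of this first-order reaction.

161.2 s

Step 1: For a first-order reaction, t₁/₂ = ln(2)/k
Step 2: t₁/₂ = ln(2)/0.0043
Step 3: t₁/₂ = 0.6931/0.0043 = 161.2 s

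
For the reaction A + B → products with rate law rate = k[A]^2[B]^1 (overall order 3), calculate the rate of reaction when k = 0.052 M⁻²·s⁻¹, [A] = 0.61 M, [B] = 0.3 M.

0.005805 M/s

Step 1: The rate law is rate = k[A]^2[B]^1, overall order = 2+1 = 3
Step 2: Substitute values: rate = 0.052 × (0.61)^2 × (0.3)^1
Step 3: rate = 0.052 × 0.3721 × 0.3 = 0.00580476 M/s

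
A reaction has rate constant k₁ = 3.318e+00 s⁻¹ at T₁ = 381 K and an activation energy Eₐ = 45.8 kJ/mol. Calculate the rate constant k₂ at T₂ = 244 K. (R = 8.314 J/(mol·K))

9.889e-04 s⁻¹

Step 1: Use the two-temperature Arrhenius form: ln(k₂/k₁) = -Eₐ/R × (1/T₂ - 1/T₁)
Step 2: Convert Eₐ to J/mol: 45.8 kJ/mol = 45800 J/mol
Step 3: 1/T₂ - 1/T₁ = 1/244 - 1/381 = 1.473689e-03 K⁻¹
Step 4: ln(k₂/k₁) = -45800/8.314 × 1.473689e-03 = -8.11823
Step 5: k₂ = k₁ × exp(-8.11823) = 3.318e+00 × 2.98056e-04 = 9.889e-04 s⁻¹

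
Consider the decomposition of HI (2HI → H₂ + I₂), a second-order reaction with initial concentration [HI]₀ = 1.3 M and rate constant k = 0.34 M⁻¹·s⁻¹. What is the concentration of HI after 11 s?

0.2218 M

Step 1: For a second-order reaction: 1/[HI] = 1/[HI]₀ + kt
Step 2: 1/[HI] = 1/1.3 + 0.34 × 11
Step 3: 1/[HI] = 0.7692 + 3.74 = 4.509
Step 4: [HI] = 1/4.509 = 0.2218 M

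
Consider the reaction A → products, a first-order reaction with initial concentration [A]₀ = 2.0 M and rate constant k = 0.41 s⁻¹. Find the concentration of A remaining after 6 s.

0.1709 M

Step 1: For a first-order reaction: [A] = [A]₀ × e^(-kt)
Step 2: [A] = 2.0 × e^(-0.41 × 6)
Step 3: [A] = 2.0 × e^(-2.46)
Step 4: [A] = 2.0 × 0.085435 = 0.1709 M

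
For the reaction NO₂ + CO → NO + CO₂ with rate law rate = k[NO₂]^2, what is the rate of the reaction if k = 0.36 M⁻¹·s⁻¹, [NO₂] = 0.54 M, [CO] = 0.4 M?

0.105 M/s

Step 1: The rate law is rate = k[NO₂]^2
Step 2: Note that the rate does not depend on [CO] (zero order in CO).
Step 3: rate = 0.36 × (0.54)^2 = 0.104976 M/s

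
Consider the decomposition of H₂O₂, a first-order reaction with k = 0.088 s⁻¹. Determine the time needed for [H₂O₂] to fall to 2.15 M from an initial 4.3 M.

7.877 s

Step 1: For first-order: t = ln([H₂O₂]₀/[H₂O₂])/k
Step 2: t = ln(4.3/2.15)/0.088
Step 3: t = ln(2)/0.088
Step 4: t = 0.6931/0.088 = 7.877 s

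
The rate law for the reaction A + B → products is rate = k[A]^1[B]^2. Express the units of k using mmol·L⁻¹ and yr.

(mmol·L⁻¹)⁻²·yr⁻¹

Step 1: Overall order = 1 + 2 = 3.
Step 2: rate has units mmol·L⁻¹·yr⁻¹; [A]^1[B]^2 has units (mmol·L⁻¹)^3.
Step 3: k = rate/([A]^1[B]^2), so units of k = (mmol·L⁻¹)^(1-3)·yr⁻¹ = (mmol·L⁻¹)⁻²·yr⁻¹.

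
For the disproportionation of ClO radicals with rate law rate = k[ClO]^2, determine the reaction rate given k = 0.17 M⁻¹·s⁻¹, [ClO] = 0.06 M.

0.000612 M/s

Step 1: Identify the rate law: rate = k[ClO]^2
Step 2: Substitute values: rate = 0.17 × (0.06)^2
Step 3: Calculate: rate = 0.17 × 0.0036 = 0.000612 M/s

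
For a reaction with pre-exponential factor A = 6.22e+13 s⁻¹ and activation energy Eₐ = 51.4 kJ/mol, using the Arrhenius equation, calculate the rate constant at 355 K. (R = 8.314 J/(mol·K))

1.70e+06 s⁻¹

Step 1: Use the Arrhenius equation: k = A × exp(-Eₐ/RT)
Step 2: Convert Eₐ to J/mol: 51.4 kJ/mol = 51400 J/mol
Step 3: Calculate the exponent: -Eₐ/(RT) = -51400/(8.314 × 355) = -17.41505
Step 4: k = 6.22e+13 × exp(-17.41505)
Step 5: k = 6.22e+13 × 2.73363e-08 = 1.7003e+06 s⁻¹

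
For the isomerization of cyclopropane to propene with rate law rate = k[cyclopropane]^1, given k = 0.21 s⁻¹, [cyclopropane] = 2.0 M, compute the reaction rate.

0.42 M/s

Step 1: Identify the rate law: rate = k[cyclopropane]^1
Step 2: Substitute values: rate = 0.21 × (2.0)^1
Step 3: Calculate: rate = 0.21 × 2 = 0.42 M/s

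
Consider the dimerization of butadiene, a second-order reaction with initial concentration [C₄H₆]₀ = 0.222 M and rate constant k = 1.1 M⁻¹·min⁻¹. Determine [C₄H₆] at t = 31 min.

0.0259 M

Step 1: For a second-order reaction: 1/[C₄H₆] = 1/[C₄H₆]₀ + kt
Step 2: 1/[C₄H₆] = 1/0.222 + 1.1 × 31
Step 3: 1/[C₄H₆] = 4.505 + 34.1 = 38.6
Step 4: [C₄H₆] = 1/38.6 = 0.0259 M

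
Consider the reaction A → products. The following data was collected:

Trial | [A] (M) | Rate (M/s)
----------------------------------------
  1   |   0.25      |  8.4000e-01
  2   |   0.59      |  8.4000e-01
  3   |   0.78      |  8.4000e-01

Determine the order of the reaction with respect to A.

zeroth order (0)

Step 1: Compare trials - when concentration changes, rate stays constant.
Step 2: rate₂/rate₁ = 8.4000e-01/8.4000e-01 = 1
Step 3: [A]₂/[A]₁ = 0.59/0.25 = 2.36
Step 4: Since rate ratio ≈ (conc ratio)^0, the reaction is zeroth order.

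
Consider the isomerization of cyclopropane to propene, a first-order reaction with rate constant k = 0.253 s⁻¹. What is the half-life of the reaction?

2.74 s

Step 1: For a first-order reaction, t₁/₂ = ln(2)/k
Step 2: t₁/₂ = ln(2)/0.253
Step 3: t₁/₂ = 0.6931/0.253 = 2.74 s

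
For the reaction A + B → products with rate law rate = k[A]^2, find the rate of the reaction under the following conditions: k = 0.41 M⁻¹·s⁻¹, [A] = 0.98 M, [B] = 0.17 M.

0.3938 M/s

Step 1: The rate law is rate = k[A]^2
Step 2: Note that the rate does not depend on [B] (zero order in B).
Step 3: rate = 0.41 × (0.98)^2 = 0.393764 M/s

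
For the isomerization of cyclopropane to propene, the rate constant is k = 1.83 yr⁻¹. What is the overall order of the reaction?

first order (1)

Step 1: The units of k for an nth-order reaction are (concentration)^(1-n)·(time)⁻¹.
Step 2: Here k has units yr⁻¹, so the concentration exponent is 0.
Step 3: 1 - n = 0 ⇒ n = 1. The reaction is first order.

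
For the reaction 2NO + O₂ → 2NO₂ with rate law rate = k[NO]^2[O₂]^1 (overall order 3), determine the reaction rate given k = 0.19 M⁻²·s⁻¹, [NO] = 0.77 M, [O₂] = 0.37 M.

0.04168 M/s

Step 1: The rate law is rate = k[NO]^2[O₂]^1, overall order = 2+1 = 3
Step 2: Substitute values: rate = 0.19 × (0.77)^2 × (0.37)^1
Step 3: rate = 0.19 × 0.5929 × 0.37 = 0.0416809 M/s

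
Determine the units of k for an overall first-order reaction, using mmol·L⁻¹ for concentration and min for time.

min⁻¹

Step 1: For overall order n, rate = k × (concentration)^n.
Step 2: Rate has units mmol·L⁻¹·min⁻¹; concentration term has units (mmol·L⁻¹)^1.
Step 3: k = rate / (concentration)^n, so units of k = (mmol·L⁻¹)^(1-1)·min⁻¹ = min⁻¹.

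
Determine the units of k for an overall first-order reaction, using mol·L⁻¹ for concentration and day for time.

day⁻¹

Step 1: For overall order n, rate = k × (concentration)^n.
Step 2: Rate has units mol·L⁻¹·day⁻¹; concentration term has units (mol·L⁻¹)^1.
Step 3: k = rate / (concentration)^n, so units of k = (mol·L⁻¹)^(1-1)·day⁻¹ = day⁻¹.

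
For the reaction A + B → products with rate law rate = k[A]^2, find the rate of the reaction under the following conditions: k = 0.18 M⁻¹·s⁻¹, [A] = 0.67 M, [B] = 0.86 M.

0.0808 M/s

Step 1: The rate law is rate = k[A]^2
Step 2: Note that the rate does not depend on [B] (zero order in B).
Step 3: rate = 0.18 × (0.67)^2 = 0.080802 M/s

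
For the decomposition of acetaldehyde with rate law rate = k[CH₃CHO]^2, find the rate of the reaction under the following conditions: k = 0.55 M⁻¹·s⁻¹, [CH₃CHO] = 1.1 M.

0.6655 M/s

Step 1: Identify the rate law: rate = k[CH₃CHO]^2
Step 2: Substitute values: rate = 0.55 × (1.1)^2
Step 3: Calculate: rate = 0.55 × 1.21 = 0.6655 M/s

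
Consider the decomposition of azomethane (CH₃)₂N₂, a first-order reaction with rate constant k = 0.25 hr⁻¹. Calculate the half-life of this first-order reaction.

2.773 hr

Step 1: For a first-order reaction, t₁/₂ = ln(2)/k
Step 2: t₁/₂ = ln(2)/0.25
Step 3: t₁/₂ = 0.6931/0.25 = 2.773 hr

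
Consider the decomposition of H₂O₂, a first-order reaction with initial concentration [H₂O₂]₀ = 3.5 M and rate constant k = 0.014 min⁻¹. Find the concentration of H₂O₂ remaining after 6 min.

3.218 M

Step 1: For a first-order reaction: [H₂O₂] = [H₂O₂]₀ × e^(-kt)
Step 2: [H₂O₂] = 3.5 × e^(-0.014 × 6)
Step 3: [H₂O₂] = 3.5 × e^(-0.084)
Step 4: [H₂O₂] = 3.5 × 0.919431 = 3.218 M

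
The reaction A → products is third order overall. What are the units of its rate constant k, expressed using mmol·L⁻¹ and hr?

(mmol·L⁻¹)⁻²·hr⁻¹

Step 1: For overall order n, rate = k × (concentration)^n.
Step 2: Rate has units mmol·L⁻¹·hr⁻¹; concentration term has units (mmol·L⁻¹)^3.
Step 3: k = rate / (concentration)^n, so units of k = (mmol·L⁻¹)^(1-3)·hr⁻¹ = (mmol·L⁻¹)⁻²·hr⁻¹.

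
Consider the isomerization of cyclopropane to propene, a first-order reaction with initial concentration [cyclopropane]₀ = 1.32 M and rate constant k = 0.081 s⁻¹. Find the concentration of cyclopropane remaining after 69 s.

0.004935 M

Step 1: For a first-order reaction: [cyclopropane] = [cyclopropane]₀ × e^(-kt)
Step 2: [cyclopropane] = 1.32 × e^(-0.081 × 69)
Step 3: [cyclopropane] = 1.32 × e^(-5.589)
Step 4: [cyclopropane] = 1.32 × 0.00373876 = 0.004935 M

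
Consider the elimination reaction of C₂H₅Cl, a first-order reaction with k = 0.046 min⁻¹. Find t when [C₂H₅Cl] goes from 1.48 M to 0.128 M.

53.21 min

Step 1: For first-order: t = ln([C₂H₅Cl]₀/[C₂H₅Cl])/k
Step 2: t = ln(1.48/0.128)/0.046
Step 3: t = ln(11.56)/0.046
Step 4: t = 2.448/0.046 = 53.21 min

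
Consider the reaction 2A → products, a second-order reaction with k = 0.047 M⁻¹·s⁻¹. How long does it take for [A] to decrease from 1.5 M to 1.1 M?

5.158 s

Step 1: For second-order: t = (1/[A] - 1/[A]₀)/k
Step 2: t = (1/1.1 - 1/1.5)/0.047
Step 3: t = (0.9091 - 0.6667)/0.047
Step 4: t = 0.2424/0.047 = 5.158 s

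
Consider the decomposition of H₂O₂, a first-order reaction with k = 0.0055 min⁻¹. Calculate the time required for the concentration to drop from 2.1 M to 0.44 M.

284.2 min

Step 1: For first-order: t = ln([H₂O₂]₀/[H₂O₂])/k
Step 2: t = ln(2.1/0.44)/0.0055
Step 3: t = ln(4.773)/0.0055
Step 4: t = 1.563/0.0055 = 284.2 min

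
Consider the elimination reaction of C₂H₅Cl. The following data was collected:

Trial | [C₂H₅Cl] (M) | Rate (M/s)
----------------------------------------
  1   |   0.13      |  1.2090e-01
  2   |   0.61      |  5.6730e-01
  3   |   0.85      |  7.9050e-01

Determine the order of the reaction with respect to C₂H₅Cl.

first order (1)

Step 1: Compare trials to find order n where rate₂/rate₁ = ([C₂H₅Cl]₂/[C₂H₅Cl]₁)^n
Step 2: rate₂/rate₁ = 5.6730e-01/1.2090e-01 = 4.692
Step 3: [C₂H₅Cl]₂/[C₂H₅Cl]₁ = 0.61/0.13 = 4.692
Step 4: n = ln(4.692)/ln(4.692) = 1.00 ≈ 1
Step 5: The reaction is first order in C₂H₅Cl.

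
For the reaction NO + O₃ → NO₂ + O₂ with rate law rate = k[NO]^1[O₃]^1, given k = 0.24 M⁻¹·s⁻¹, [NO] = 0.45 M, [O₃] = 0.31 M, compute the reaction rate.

0.03348 M/s

Step 1: The rate law is rate = k[NO]^1[O₃]^1
Step 2: Substitute: rate = 0.24 × (0.45)^1 × (0.31)^1
Step 3: rate = 0.24 × 0.45 × 0.31 = 0.03348 M/s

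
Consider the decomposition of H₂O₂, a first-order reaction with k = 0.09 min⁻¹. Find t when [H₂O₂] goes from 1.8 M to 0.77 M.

9.435 min

Step 1: For first-order: t = ln([H₂O₂]₀/[H₂O₂])/k
Step 2: t = ln(1.8/0.77)/0.09
Step 3: t = ln(2.338)/0.09
Step 4: t = 0.8492/0.09 = 9.435 min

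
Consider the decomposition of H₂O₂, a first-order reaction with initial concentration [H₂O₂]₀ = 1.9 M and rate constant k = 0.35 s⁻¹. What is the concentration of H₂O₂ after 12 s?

0.02849 M

Step 1: For a first-order reaction: [H₂O₂] = [H₂O₂]₀ × e^(-kt)
Step 2: [H₂O₂] = 1.9 × e^(-0.35 × 12)
Step 3: [H₂O₂] = 1.9 × e^(-4.2)
Step 4: [H₂O₂] = 1.9 × 0.0149956 = 0.02849 M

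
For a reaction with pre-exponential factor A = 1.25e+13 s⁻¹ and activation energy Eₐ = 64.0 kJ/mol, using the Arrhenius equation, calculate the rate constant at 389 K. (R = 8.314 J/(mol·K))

3.18e+04 s⁻¹

Step 1: Use the Arrhenius equation: k = A × exp(-Eₐ/RT)
Step 2: Convert Eₐ to J/mol: 64.0 kJ/mol = 64000 J/mol
Step 3: Calculate the exponent: -Eₐ/(RT) = -64000/(8.314 × 389) = -19.78884
Step 4: k = 1.25e+13 × exp(-19.78884)
Step 5: k = 1.25e+13 × 2.54575e-09 = 3.1822e+04 s⁻¹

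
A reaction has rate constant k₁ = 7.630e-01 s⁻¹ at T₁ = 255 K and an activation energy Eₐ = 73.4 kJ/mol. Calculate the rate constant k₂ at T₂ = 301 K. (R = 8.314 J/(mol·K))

1.515e+02 s⁻¹

Step 1: Use the two-temperature Arrhenius form: ln(k₂/k₁) = -Eₐ/R × (1/T₂ - 1/T₁)
Step 2: Convert Eₐ to J/mol: 73.4 kJ/mol = 73400 J/mol
Step 3: 1/T₂ - 1/T₁ = 1/301 - 1/255 = -5.993095e-04 K⁻¹
Step 4: ln(k₂/k₁) = -73400/8.314 × -5.993095e-04 = 5.29099
Step 5: k₂ = k₁ × exp(5.29099) = 7.630e-01 × 1.98540e+02 = 1.515e+02 s⁻¹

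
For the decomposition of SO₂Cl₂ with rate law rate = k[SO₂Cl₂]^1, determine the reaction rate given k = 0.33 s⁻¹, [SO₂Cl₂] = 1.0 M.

0.33 M/s

Step 1: Identify the rate law: rate = k[SO₂Cl₂]^1
Step 2: Substitute values: rate = 0.33 × (1.0)^1
Step 3: Calculate: rate = 0.33 × 1 = 0.33 M/s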